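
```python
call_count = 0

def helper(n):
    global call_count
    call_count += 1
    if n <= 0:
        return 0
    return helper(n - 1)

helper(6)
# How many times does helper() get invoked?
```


helper(6) calls helper(5) calls ... calls helper(0)
Total calls: 6 + 1 (for base case) = 7


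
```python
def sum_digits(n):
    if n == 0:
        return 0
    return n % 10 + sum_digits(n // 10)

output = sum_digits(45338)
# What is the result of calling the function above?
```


sum_digits(45338)
= 8 + sum_digits(4533)
= 8 + 3 + sum_digits(453)
= 8 + 3 + 3 + sum_digits(45)
= 8 + 3 + 3 + 5 + sum_digits(4)
= 8 + 3 + 3 + 5 + 4 + sum_digits(0)
= 8 + 3 + 3 + 5 + 4 + 0
= 23


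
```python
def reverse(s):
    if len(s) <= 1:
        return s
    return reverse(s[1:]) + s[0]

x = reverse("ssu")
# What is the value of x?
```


reverse("ssu")
= reverse("su") + "s"
= reverse("u") + "s" + "s"
= "u" + "s" + "s"
= "uss"


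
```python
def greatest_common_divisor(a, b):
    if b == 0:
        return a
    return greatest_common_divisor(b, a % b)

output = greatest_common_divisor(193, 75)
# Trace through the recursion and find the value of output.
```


greatest_common_divisor(193, 75)
= greatest_common_divisor(75, 193 % 75) = greatest_common_divisor(75, 43)
= greatest_common_divisor(43, 75 % 43) = greatest_common_divisor(43, 32)
= greatest_common_divisor(32, 43 % 32) = greatest_common_divisor(32, 11)
= greatest_common_divisor(11, 32 % 11) = greatest_common_divisor(11, 10)
= greatest_common_divisor(10, 11 % 10) = greatest_common_divisor(10, 1)
= greatest_common_divisor(1, 10 % 1) = greatest_common_divisor(1, 0)
b == 0, return a = 1


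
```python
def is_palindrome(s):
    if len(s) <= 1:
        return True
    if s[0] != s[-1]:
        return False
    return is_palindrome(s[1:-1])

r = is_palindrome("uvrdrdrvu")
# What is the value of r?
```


is_palindrome("uvrdrdrvu")
"uvrdrdrvu": s[0]='u' == s[-1]='u' -> is_palindrome("vrdrdrv")
"vrdrdrv": s[0]='v' == s[-1]='v' -> is_palindrome("rdrdr")
"rdrdr": s[0]='r' == s[-1]='r' -> is_palindrome("drd")
"drd": s[0]='d' == s[-1]='d' -> is_palindrome("r")
"r": len <= 1 -> True
= True


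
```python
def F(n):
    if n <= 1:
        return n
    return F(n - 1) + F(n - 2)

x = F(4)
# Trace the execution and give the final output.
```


F(4)
= F(3) + F(2)
= (F(2) + F(1)) + F(2)
Computing bottom-up: F(0)=0, F(1)=1, F(2)=1, F(3)=2, F(4)=3
= 3


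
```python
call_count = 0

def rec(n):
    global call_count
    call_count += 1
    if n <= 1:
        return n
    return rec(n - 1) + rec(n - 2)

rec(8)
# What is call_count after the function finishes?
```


rec(8) calls rec(7) and rec(6); each non-base call branches into two more.
Let C(k) = total number of calls made by rec(k), including the call to rec(k) itself.
Base cases: C(0) = 1, C(1) = 1
Recurrence: C(k) = 1 + C(k-1) + C(k-2)
  C(2) = 1 + C(1) + C(0) = 1 + 1 + 1 = 3
  C(3) = 1 + C(2) + C(1) = 1 + 3 + 1 = 5
  C(4) = 1 + C(3) + C(2) = 1 + 5 + 3 = 9
  C(5) = 1 + C(4) + C(3) = 1 + 9 + 5 = 15
  C(6) = 1 + C(5) + C(4) = 1 + 15 + 9 = 25
  C(7) = 1 + C(6) + C(5) = 1 + 25 + 15 = 41
  C(8) = 1 + C(7) + C(6) = 1 + 41 + 25 = 67
Total calls = C(8) = 67


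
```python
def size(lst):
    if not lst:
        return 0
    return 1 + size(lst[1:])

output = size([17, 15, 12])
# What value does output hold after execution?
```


size([17, 15, 12])
= 1 + size([15, 12])
= 1 + 1 + size([12])
= 1 + 1 + 1 + size([])
= 1 + 1 + 1 + 0
= 3


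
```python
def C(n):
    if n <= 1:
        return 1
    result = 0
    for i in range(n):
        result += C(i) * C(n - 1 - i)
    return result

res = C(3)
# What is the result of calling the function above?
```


C(3)
= sum of C(i) * C(3-1-i) for i in 0..2
First compute sub-values bottom-up:
  C(0) = 1, C(1) = 1
  C(2) = 1*1 + 1*1 = 2
Now C(3):
  C(0)*C(2) = 1*2 = 2
  C(1)*C(1) = 1*1 = 1
  C(2)*C(0) = 2*1 = 2
= 2 + 1 + 2
= 5


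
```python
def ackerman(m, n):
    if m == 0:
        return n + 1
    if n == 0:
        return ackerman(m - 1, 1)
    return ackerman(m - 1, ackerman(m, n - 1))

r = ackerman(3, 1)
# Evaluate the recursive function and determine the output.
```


ackerman(3, 1)
= ackerman(2, ackerman(3, 0))
First compute ackerman(3, 0) = 5
= ackerman(2, 5)
= 13


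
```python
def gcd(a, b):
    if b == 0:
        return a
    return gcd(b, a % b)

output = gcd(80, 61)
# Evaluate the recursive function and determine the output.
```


gcd(80, 61)
= gcd(61, 80 % 61) = gcd(61, 19)
= gcd(19, 61 % 19) = gcd(19, 4)
= gcd(4, 19 % 4) = gcd(4, 3)
= gcd(3, 4 % 3) = gcd(3, 1)
= gcd(1, 3 % 1) = gcd(1, 0)
b == 0, return a = 1


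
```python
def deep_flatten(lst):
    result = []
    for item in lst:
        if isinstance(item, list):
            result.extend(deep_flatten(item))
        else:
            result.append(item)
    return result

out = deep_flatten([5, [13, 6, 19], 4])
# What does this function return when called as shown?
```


deep_flatten([5, [13, 6, 19], 4])
Processing each element:
  5 is not a list -> append 5
  [13, 6, 19] is a list -> deep_flatten recursively -> [13, 6, 19]
  4 is not a list -> append 4
= [5, 13, 6, 19, 4]


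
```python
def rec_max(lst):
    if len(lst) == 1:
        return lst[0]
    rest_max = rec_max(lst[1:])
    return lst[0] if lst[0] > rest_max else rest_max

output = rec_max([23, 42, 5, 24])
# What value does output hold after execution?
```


rec_max([23, 42, 5, 24])
= compare 23 with rec_max([42, 5, 24])
= compare 42 with rec_max([5, 24])
= compare 5 with rec_max([24])
Base: rec_max([24]) = 24
compare 5 with 24: max = 24
compare 42 with 24: max = 42
compare 23 with 42: max = 42
= 42


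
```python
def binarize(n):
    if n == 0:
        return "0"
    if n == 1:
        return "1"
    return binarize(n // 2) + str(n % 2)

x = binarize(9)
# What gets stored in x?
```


binarize(9)
= binarize(4) + "1"
= binarize(2) + "0" + "1"
= binarize(1) + "0" + "0" + "1"
= "1" + "0" + "0" + "1"
= "1001"


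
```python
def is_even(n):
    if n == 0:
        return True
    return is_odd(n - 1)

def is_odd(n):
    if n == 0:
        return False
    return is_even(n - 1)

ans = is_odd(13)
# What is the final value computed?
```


is_odd(13)
= is_even(12)
= is_odd(11)
= is_even(10)
= is_odd(9)
= is_even(8)
= is_odd(7)
= is_even(6)
= is_odd(5)
= is_even(4)
= is_odd(3)
= is_even(2)
= is_odd(1)
= is_even(0)
n == 0: return True
= True


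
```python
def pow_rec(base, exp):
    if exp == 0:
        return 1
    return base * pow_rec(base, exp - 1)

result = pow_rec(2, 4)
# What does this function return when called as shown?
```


pow_rec(2, 4)
= 2 * pow_rec(2, 3)
= 2 * 2 * pow_rec(2, 2)
= 2 * 2 * 2 * pow_rec(2, 1)
= 2 * 2 * 2 * 2 * pow_rec(2, 0)
= 2 * 2 * 2 * 2 * 1
= 16


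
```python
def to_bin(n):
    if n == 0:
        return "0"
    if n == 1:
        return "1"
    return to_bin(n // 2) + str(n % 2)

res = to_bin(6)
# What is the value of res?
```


to_bin(6)
= to_bin(3) + "0"
= to_bin(1) + "1" + "0"
= "1" + "1" + "0"
= "110"


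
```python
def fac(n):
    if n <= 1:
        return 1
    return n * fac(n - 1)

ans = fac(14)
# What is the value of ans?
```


fac(14)
= 14 * fac(13)
= 14 * 13 * fac(12)
= 14 * 13 * 12 * fac(11)
= 14 * 13 * 12 * 11 * fac(10)
= 14 * 13 * 12 * 11 * 10 * fac(9)
= 14 * 13 * 12 * 11 * 10 * 9 * fac(8)
= 14 * 13 * 12 * 11 * 10 * 9 * 8 * fac(7)
= 14 * 13 * 12 * 11 * 10 * 9 * 8 * 7 * fac(6)
= 14 * 13 * 12 * 11 * 10 * 9 * 8 * 7 * 6 * fac(5)
= 14 * 13 * 12 * 11 * 10 * 9 * 8 * 7 * 6 * 5 * fac(4)
= 14 * 13 * 12 * 11 * 10 * 9 * 8 * 7 * 6 * 5 * 4 * fac(3)
= 14 * 13 * 12 * 11 * 10 * 9 * 8 * 7 * 6 * 5 * 4 * 3 * fac(2)
= 14 * 13 * 12 * 11 * 10 * 9 * 8 * 7 * 6 * 5 * 4 * 3 * 2 * fac(1)
= 14 * 13 * 12 * 11 * 10 * 9 * 8 * 7 * 6 * 5 * 4 * 3 * 2 * 1
= 87178291200


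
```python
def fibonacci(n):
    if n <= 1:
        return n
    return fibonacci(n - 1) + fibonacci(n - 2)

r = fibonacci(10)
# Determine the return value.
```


fibonacci(10)
= fibonacci(9) + fibonacci(8)
= (fibonacci(8) + fibonacci(7)) + fibonacci(8)
Computing bottom-up: fibonacci(0)=0, fibonacci(1)=1, fibonacci(2)=1, fibonacci(3)=2, fibonacci(4)=3, fibonacci(5)=5, fibonacci(6)=8, fibonacci(7)=13, fibonacci(8)=21, fibonacci(9)=34, fibonacci(10)=55
= 55


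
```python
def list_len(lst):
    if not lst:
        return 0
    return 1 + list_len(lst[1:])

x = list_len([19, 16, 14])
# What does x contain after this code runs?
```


list_len([19, 16, 14])
= 1 + list_len([16, 14])
= 1 + 1 + list_len([14])
= 1 + 1 + 1 + list_len([])
= 1 + 1 + 1 + 0
= 3


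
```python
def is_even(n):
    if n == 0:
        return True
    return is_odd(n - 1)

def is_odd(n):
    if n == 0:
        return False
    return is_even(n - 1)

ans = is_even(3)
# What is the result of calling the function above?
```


is_even(3)
= is_odd(2)
= is_even(1)
= is_odd(0)
n == 0: return False
= False


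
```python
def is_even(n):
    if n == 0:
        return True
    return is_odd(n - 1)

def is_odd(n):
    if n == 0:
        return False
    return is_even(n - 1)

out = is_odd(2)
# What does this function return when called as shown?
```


is_odd(2)
= is_even(1)
= is_odd(0)
n == 0: return False
= False


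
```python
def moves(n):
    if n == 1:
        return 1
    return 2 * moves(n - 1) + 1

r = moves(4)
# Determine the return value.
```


moves(4)
= 2 * moves(3) + 1
= 2 * (2 * moves(2) + 1) + 1
= 2 * (2 * (2 * moves(1) + 1) + 1) + 1
Now compute bottom-up:
moves(1) = 1
moves(2) = 2 * 1 + 1 = 3
moves(3) = 2 * 3 + 1 = 7
moves(4) = 2 * 7 + 1 = 15
= 15


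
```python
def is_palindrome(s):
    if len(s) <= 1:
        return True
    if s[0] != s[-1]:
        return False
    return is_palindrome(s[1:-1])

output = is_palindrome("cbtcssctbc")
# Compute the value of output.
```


is_palindrome("cbtcssctbc")
"cbtcssctbc": s[0]='c' == s[-1]='c' -> is_palindrome("btcssctb")
"btcssctb": s[0]='b' == s[-1]='b' -> is_palindrome("tcssct")
"tcssct": s[0]='t' == s[-1]='t' -> is_palindrome("cssc")
"cssc": s[0]='c' == s[-1]='c' -> is_palindrome("ss")
"ss": s[0]='s' == s[-1]='s' -> is_palindrome("")
"": len <= 1 -> True
= True


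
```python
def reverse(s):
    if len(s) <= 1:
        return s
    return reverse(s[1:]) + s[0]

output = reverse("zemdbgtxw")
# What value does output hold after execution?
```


reverse("zemdbgtxw")
= reverse("emdbgtxw") + "z"
= reverse("mdbgtxw") + "e" + "z"
= reverse("dbgtxw") + "m" + "e" + "z"
= reverse("bgtxw") + "d" + "m" + "e" + "z"
= reverse("gtxw") + "b" + "d" + "m" + "e" + "z"
= reverse("txw") + "g" + "b" + "d" + "m" + "e" + "z"
= reverse("xw") + "t" + "g" + "b" + "d" + "m" + "e" + "z"
= reverse("w") + "x" + "t" + "g" + "b" + "d" + "m" + "e" + "z"
= "w" + "x" + "t" + "g" + "b" + "d" + "m" + "e" + "z"
= "wxtgbdmez"


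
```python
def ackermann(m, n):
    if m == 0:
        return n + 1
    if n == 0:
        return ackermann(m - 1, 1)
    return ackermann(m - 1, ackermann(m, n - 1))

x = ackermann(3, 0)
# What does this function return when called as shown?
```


ackermann(3, 0)
n == 0: return ackermann(2, 1)
= ackermann(2, 1) = 5
= 5


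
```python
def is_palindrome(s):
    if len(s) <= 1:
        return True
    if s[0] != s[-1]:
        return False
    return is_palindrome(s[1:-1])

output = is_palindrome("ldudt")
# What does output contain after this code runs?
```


is_palindrome("ldudt")
"ldudt": s[0]='l' != s[-1]='t' -> False
= False


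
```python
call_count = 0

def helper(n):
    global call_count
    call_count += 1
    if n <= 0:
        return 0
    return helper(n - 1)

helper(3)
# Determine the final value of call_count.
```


helper(3) calls helper(2) calls ... calls helper(0)
Total calls: 3 + 1 (for base case) = 4


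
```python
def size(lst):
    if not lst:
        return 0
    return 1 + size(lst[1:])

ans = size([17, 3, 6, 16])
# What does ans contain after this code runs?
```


size([17, 3, 6, 16])
= 1 + size([3, 6, 16])
= 1 + 1 + size([6, 16])
= 1 + 1 + 1 + size([16])
= 1 + 1 + 1 + 1 + size([])
= 1 + 1 + 1 + 1 + 0
= 4


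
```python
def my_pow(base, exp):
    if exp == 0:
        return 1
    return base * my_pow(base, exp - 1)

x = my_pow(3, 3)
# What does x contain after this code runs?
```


my_pow(3, 3)
= 3 * my_pow(3, 2)
= 3 * 3 * my_pow(3, 1)
= 3 * 3 * 3 * my_pow(3, 0)
= 3 * 3 * 3 * 1
= 27


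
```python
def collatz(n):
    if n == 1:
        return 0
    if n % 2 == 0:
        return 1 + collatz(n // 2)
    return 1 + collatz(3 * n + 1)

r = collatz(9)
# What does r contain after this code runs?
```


collatz(9)
9 is odd -> 3*9+1 = 28 -> collatz(28)
28 is even -> collatz(14)
14 is even -> collatz(7)
7 is odd -> 3*7+1 = 22 -> collatz(22)
22 is even -> collatz(11)
11 is odd -> 3*11+1 = 34 -> collatz(34)
34 is even -> collatz(17)
17 is odd -> 3*17+1 = 52 -> collatz(52)
52 is even -> collatz(26)
26 is even -> collatz(13)
13 is odd -> 3*13+1 = 40 -> collatz(40)
40 is even -> collatz(20)
20 is even -> collatz(10)
10 is even -> collatz(5)
5 is odd -> 3*5+1 = 16 -> collatz(16)
16 is even -> collatz(8)
8 is even -> collatz(4)
4 is even -> collatz(2)
2 is even -> collatz(1)
Reached 1 after 19 steps
= 19


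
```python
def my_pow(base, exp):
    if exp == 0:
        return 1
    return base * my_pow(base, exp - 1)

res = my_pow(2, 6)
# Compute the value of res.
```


my_pow(2, 6)
= 2 * my_pow(2, 5)
= 2 * 2 * my_pow(2, 4)
= 2 * 2 * 2 * my_pow(2, 3)
= 2 * 2 * 2 * 2 * my_pow(2, 2)
= 2 * 2 * 2 * 2 * 2 * my_pow(2, 1)
= 2 * 2 * 2 * 2 * 2 * 2 * my_pow(2, 0)
= 2 * 2 * 2 * 2 * 2 * 2 * 1
= 64


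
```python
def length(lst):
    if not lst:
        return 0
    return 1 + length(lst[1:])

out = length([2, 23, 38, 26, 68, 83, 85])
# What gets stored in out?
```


length([2, 23, 38, 26, 68, 83, 85])
= 1 + length([23, 38, 26, 68, 83, 85])
= 1 + 1 + length([38, 26, 68, 83, 85])
= 1 + 1 + 1 + length([26, 68, 83, 85])
= 1 + 1 + 1 + 1 + length([68, 83, 85])
= 1 + 1 + 1 + 1 + 1 + length([83, 85])
= 1 + 1 + 1 + 1 + 1 + 1 + length([85])
= 1 + 1 + 1 + 1 + 1 + 1 + 1 + length([])
= 1 + 1 + 1 + 1 + 1 + 1 + 1 + 0
= 7


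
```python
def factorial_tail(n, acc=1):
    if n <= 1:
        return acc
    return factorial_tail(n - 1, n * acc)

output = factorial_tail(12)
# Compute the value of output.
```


factorial_tail(12, 1)
= factorial_tail(11, 12 * 1) = factorial_tail(11, 12)
= factorial_tail(10, 11 * 12) = factorial_tail(10, 132)
= factorial_tail(9, 10 * 132) = factorial_tail(9, 1320)
= factorial_tail(8, 9 * 1320) = factorial_tail(8, 11880)
= factorial_tail(7, 8 * 11880) = factorial_tail(7, 95040)
= factorial_tail(6, 7 * 95040) = factorial_tail(6, 665280)
= factorial_tail(5, 6 * 665280) = factorial_tail(5, 3991680)
= factorial_tail(4, 5 * 3991680) = factorial_tail(4, 19958400)
= factorial_tail(3, 4 * 19958400) = factorial_tail(3, 79833600)
= factorial_tail(2, 3 * 79833600) = factorial_tail(2, 239500800)
= factorial_tail(1, 2 * 239500800) = factorial_tail(1, 479001600)
n <= 1, return acc = 479001600


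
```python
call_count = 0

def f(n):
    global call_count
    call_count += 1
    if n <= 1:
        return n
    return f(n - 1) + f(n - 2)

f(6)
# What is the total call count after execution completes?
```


f(6) calls f(5) and f(4); each non-base call branches into two more.
Let C(k) = total number of calls made by f(k), including the call to f(k) itself.
Base cases: C(0) = 1, C(1) = 1
Recurrence: C(k) = 1 + C(k-1) + C(k-2)
  C(2) = 1 + C(1) + C(0) = 1 + 1 + 1 = 3
  C(3) = 1 + C(2) + C(1) = 1 + 3 + 1 = 5
  C(4) = 1 + C(3) + C(2) = 1 + 5 + 3 = 9
  C(5) = 1 + C(4) + C(3) = 1 + 9 + 5 = 15
  C(6) = 1 + C(5) + C(4) = 1 + 15 + 9 = 25
Total calls = C(6) = 25


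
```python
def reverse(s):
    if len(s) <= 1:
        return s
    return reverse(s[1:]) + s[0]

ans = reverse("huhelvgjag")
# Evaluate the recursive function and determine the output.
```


reverse("huhelvgjag")
= reverse("uhelvgjag") + "h"
= reverse("helvgjag") + "u" + "h"
= reverse("elvgjag") + "h" + "u" + "h"
= reverse("lvgjag") + "e" + "h" + "u" + "h"
= reverse("vgjag") + "l" + "e" + "h" + "u" + "h"
= reverse("gjag") + "v" + "l" + "e" + "h" + "u" + "h"
= reverse("jag") + "g" + "v" + "l" + "e" + "h" + "u" + "h"
= reverse("ag") + "j" + "g" + "v" + "l" + "e" + "h" + "u" + "h"
= reverse("g") + "a" + "j" + "g" + "v" + "l" + "e" + "h" + "u" + "h"
= "g" + "a" + "j" + "g" + "v" + "l" + "e" + "h" + "u" + "h"
= "gajgvlehuh"


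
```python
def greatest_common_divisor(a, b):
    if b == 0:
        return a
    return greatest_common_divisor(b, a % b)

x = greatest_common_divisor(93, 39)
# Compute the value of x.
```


greatest_common_divisor(93, 39)
= greatest_common_divisor(39, 93 % 39) = greatest_common_divisor(39, 15)
= greatest_common_divisor(15, 39 % 15) = greatest_common_divisor(15, 9)
= greatest_common_divisor(9, 15 % 9) = greatest_common_divisor(9, 6)
= greatest_common_divisor(6, 9 % 6) = greatest_common_divisor(6, 3)
= greatest_common_divisor(3, 6 % 3) = greatest_common_divisor(3, 0)
b == 0, return a = 3


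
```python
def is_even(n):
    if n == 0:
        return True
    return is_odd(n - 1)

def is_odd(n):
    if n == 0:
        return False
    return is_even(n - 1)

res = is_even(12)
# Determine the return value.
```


is_even(12)
= is_odd(11)
= is_even(10)
= is_odd(9)
= is_even(8)
= is_odd(7)
= is_even(6)
= is_odd(5)
= is_even(4)
= is_odd(3)
= is_even(2)
= is_odd(1)
= is_even(0)
n == 0: return True
= True


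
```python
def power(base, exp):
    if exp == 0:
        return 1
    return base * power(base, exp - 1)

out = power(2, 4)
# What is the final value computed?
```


power(2, 4)
= 2 * power(2, 3)
= 2 * 2 * power(2, 2)
= 2 * 2 * 2 * power(2, 1)
= 2 * 2 * 2 * 2 * power(2, 0)
= 2 * 2 * 2 * 2 * 1
= 16


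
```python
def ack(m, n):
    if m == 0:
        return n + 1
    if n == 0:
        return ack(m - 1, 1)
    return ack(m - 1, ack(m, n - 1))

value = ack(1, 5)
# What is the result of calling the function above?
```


ack(1, 5)
= ack(0, ack(1, 4))
First compute ack(1, 4) = 6
= ack(0, 6)
= 7


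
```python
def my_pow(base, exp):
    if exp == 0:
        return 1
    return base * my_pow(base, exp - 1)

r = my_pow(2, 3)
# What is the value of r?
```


my_pow(2, 3)
= 2 * my_pow(2, 2)
= 2 * 2 * my_pow(2, 1)
= 2 * 2 * 2 * my_pow(2, 0)
= 2 * 2 * 2 * 1
= 8


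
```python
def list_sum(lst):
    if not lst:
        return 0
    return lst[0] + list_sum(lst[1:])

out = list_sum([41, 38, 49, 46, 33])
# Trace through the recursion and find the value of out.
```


list_sum([41, 38, 49, 46, 33])
= 41 + list_sum([38, 49, 46, 33])
= 41 + 38 + list_sum([49, 46, 33])
= 41 + 38 + 49 + list_sum([46, 33])
= 41 + 38 + 49 + 46 + list_sum([33])
= 41 + 38 + 49 + 46 + 33 + list_sum([])
= 41 + 38 + 49 + 46 + 33 + 0
= 207


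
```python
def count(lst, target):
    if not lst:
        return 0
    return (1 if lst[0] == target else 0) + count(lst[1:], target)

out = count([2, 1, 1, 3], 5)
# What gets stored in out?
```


count([2, 1, 1, 3], 5)
lst[0]=2 != 5: 0 + count([1, 1, 3], 5)
lst[0]=1 != 5: 0 + count([1, 3], 5)
lst[0]=1 != 5: 0 + count([3], 5)
lst[0]=3 != 5: 0 + count([], 5)
= 0


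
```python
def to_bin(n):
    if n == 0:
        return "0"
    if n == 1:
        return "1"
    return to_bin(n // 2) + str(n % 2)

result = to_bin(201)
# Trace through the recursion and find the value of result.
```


to_bin(201)
= to_bin(100) + "1"
= to_bin(50) + "0" + "1"
= to_bin(25) + "0" + "0" + "1"
= to_bin(12) + "1" + "0" + "0" + "1"
= to_bin(6) + "0" + "1" + "0" + "0" + "1"
= to_bin(3) + "0" + "0" + "1" + "0" + "0" + "1"
= to_bin(1) + "1" + "0" + "0" + "1" + "0" + "0" + "1"
= "1" + "1" + "0" + "0" + "1" + "0" + "0" + "1"
= "11001001"


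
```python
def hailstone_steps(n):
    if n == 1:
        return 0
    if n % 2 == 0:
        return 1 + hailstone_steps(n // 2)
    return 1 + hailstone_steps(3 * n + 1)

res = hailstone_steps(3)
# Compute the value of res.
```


hailstone_steps(3)
3 is odd -> 3*3+1 = 10 -> hailstone_steps(10)
10 is even -> hailstone_steps(5)
5 is odd -> 3*5+1 = 16 -> hailstone_steps(16)
16 is even -> hailstone_steps(8)
8 is even -> hailstone_steps(4)
4 is even -> hailstone_steps(2)
2 is even -> hailstone_steps(1)
Reached 1 after 7 steps
= 7


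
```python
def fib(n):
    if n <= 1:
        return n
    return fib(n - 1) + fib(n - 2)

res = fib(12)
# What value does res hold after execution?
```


fib(12)
= fib(11) + fib(10)
= (fib(10) + fib(9)) + fib(10)
Computing bottom-up: fib(0)=0, fib(1)=1, fib(2)=1, fib(3)=2, fib(4)=3, fib(5)=5, fib(6)=8, fib(7)=13, fib(8)=21, fib(9)=34, fib(10)=55, fib(11)=89, fib(12)=144
= 144


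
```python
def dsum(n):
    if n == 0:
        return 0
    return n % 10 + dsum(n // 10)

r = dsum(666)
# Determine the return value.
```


dsum(666)
= 6 + dsum(66)
= 6 + 6 + dsum(6)
= 6 + 6 + 6 + dsum(0)
= 6 + 6 + 6 + 0
= 18


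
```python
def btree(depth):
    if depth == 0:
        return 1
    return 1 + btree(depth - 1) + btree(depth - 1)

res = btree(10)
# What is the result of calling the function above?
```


btree(10)
= 1 + btree(9) + btree(9)
= 1 + 2 * btree(9)
btree(k) = 2^(k+1) - 1
btree(0) = 1
btree(1) = 3
btree(2) = 7
btree(3) = 15
btree(4) = 31
btree(10) = 2^11 - 1 = 2047


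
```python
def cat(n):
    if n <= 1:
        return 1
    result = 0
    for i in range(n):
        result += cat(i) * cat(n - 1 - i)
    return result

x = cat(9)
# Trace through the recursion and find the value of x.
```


cat(9)
= sum of cat(i) * cat(9-1-i) for i in 0..8
First compute sub-values bottom-up:
  cat(0) = 1, cat(1) = 1
  cat(2) = 1*1 + 1*1 = 2
  cat(3) = 1*2 + 1*1 + 2*1 = 5
  cat(4) = 1*5 + 1*2 + 2*1 + 5*1 = 14
  cat(5) = 1*14 + 1*5 + 2*2 + 5*1 + 14*1 = 42
  cat(6) = 1*42 + 1*14 + 2*5 + 5*2 + 14*1 + 42*1 = 132
  cat(7) = 1*132 + 1*42 + 2*14 + 5*5 + 14*2 + 42*1 + 132*1 = 429
  cat(8) = 1*429 + 1*132 + 2*42 + 5*14 + 14*5 + 42*2 + 132*1 + 429*1 = 1430
Now cat(9):
  cat(0)*cat(8) = 1*1430 = 1430
  cat(1)*cat(7) = 1*429 = 429
  cat(2)*cat(6) = 2*132 = 264
  cat(3)*cat(5) = 5*42 = 210
  cat(4)*cat(4) = 14*14 = 196
  cat(5)*cat(3) = 42*5 = 210
  cat(6)*cat(2) = 132*2 = 264
  cat(7)*cat(1) = 429*1 = 429
  cat(8)*cat(0) = 1430*1 = 1430
= 1430 + 429 + 264 + 210 + 196 + 210 + 264 + 429 + 1430
= 4862


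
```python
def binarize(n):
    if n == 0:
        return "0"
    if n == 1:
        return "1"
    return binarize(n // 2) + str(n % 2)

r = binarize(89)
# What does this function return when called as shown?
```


binarize(89)
= binarize(44) + "1"
= binarize(22) + "0" + "1"
= binarize(11) + "0" + "0" + "1"
= binarize(5) + "1" + "0" + "0" + "1"
= binarize(2) + "1" + "1" + "0" + "0" + "1"
= binarize(1) + "0" + "1" + "1" + "0" + "0" + "1"
= "1" + "0" + "1" + "1" + "0" + "0" + "1"
= "1011001"


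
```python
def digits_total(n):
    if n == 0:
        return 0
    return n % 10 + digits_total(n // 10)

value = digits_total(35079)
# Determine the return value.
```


digits_total(35079)
= 9 + digits_total(3507)
= 9 + 7 + digits_total(350)
= 9 + 7 + 0 + digits_total(35)
= 9 + 7 + 0 + 5 + digits_total(3)
= 9 + 7 + 0 + 5 + 3 + digits_total(0)
= 9 + 7 + 0 + 5 + 3 + 0
= 24


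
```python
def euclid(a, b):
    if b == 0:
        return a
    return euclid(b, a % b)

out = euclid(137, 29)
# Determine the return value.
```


euclid(137, 29)
= euclid(29, 137 % 29) = euclid(29, 21)
= euclid(21, 29 % 21) = euclid(21, 8)
= euclid(8, 21 % 8) = euclid(8, 5)
= euclid(5, 8 % 5) = euclid(5, 3)
= euclid(3, 5 % 3) = euclid(3, 2)
= euclid(2, 3 % 2) = euclid(2, 1)
= euclid(1, 2 % 1) = euclid(1, 0)
b == 0, return a = 1


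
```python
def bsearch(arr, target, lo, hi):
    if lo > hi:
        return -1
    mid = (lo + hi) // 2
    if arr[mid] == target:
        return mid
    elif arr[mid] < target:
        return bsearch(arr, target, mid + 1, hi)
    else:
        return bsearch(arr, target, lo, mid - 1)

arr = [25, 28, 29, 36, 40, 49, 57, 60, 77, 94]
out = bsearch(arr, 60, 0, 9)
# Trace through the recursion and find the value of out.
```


bsearch(arr, 60, 0, 9)
lo=0, hi=9, mid=4, arr[mid]=40
40 < 60, search right half
lo=5, hi=9, mid=7, arr[mid]=60
arr[7] == 60, found at index 7
= 7


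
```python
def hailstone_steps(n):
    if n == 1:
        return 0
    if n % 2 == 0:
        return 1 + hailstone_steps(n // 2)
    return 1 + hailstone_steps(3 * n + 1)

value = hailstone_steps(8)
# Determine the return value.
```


hailstone_steps(8)
8 is even -> hailstone_steps(4)
4 is even -> hailstone_steps(2)
2 is even -> hailstone_steps(1)
Reached 1 after 3 steps
= 3


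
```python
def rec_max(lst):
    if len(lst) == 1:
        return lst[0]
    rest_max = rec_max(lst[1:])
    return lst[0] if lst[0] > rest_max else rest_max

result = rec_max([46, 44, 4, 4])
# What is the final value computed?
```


rec_max([46, 44, 4, 4])
= compare 46 with rec_max([44, 4, 4])
= compare 44 with rec_max([4, 4])
= compare 4 with rec_max([4])
Base: rec_max([4]) = 4
compare 4 with 4: max = 4
compare 44 with 4: max = 44
compare 46 with 44: max = 46
= 46


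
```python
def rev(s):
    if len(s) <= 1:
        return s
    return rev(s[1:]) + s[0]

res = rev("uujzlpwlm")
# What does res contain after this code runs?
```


rev("uujzlpwlm")
= rev("ujzlpwlm") + "u"
= rev("jzlpwlm") + "u" + "u"
= rev("zlpwlm") + "j" + "u" + "u"
= rev("lpwlm") + "z" + "j" + "u" + "u"
= rev("pwlm") + "l" + "z" + "j" + "u" + "u"
= rev("wlm") + "p" + "l" + "z" + "j" + "u" + "u"
= rev("lm") + "w" + "p" + "l" + "z" + "j" + "u" + "u"
= rev("m") + "l" + "w" + "p" + "l" + "z" + "j" + "u" + "u"
= "m" + "l" + "w" + "p" + "l" + "z" + "j" + "u" + "u"
= "mlwplzjuu"


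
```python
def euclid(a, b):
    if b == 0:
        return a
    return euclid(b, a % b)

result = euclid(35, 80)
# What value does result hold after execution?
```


euclid(35, 80)
= euclid(80, 35 % 80) = euclid(80, 35)
= euclid(35, 80 % 35) = euclid(35, 10)
= euclid(10, 35 % 10) = euclid(10, 5)
= euclid(5, 10 % 5) = euclid(5, 0)
b == 0, return a = 5


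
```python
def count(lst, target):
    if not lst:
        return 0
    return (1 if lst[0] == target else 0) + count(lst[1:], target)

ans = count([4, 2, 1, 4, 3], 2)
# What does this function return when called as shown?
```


count([4, 2, 1, 4, 3], 2)
lst[0]=4 != 2: 0 + count([2, 1, 4, 3], 2)
lst[0]=2 == 2: 1 + count([1, 4, 3], 2)
lst[0]=1 != 2: 0 + count([4, 3], 2)
lst[0]=4 != 2: 0 + count([3], 2)
lst[0]=3 != 2: 0 + count([], 2)
= 1


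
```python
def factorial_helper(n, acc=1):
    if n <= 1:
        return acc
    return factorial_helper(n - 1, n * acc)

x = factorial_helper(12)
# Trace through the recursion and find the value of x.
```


factorial_helper(12, 1)
= factorial_helper(11, 12 * 1) = factorial_helper(11, 12)
= factorial_helper(10, 11 * 12) = factorial_helper(10, 132)
= factorial_helper(9, 10 * 132) = factorial_helper(9, 1320)
= factorial_helper(8, 9 * 1320) = factorial_helper(8, 11880)
= factorial_helper(7, 8 * 11880) = factorial_helper(7, 95040)
= factorial_helper(6, 7 * 95040) = factorial_helper(6, 665280)
= factorial_helper(5, 6 * 665280) = factorial_helper(5, 3991680)
= factorial_helper(4, 5 * 3991680) = factorial_helper(4, 19958400)
= factorial_helper(3, 4 * 19958400) = factorial_helper(3, 79833600)
= factorial_helper(2, 3 * 79833600) = factorial_helper(2, 239500800)
= factorial_helper(1, 2 * 239500800) = factorial_helper(1, 479001600)
n <= 1, return acc = 479001600


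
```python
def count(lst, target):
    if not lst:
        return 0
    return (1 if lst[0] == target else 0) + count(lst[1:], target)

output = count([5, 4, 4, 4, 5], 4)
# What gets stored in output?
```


count([5, 4, 4, 4, 5], 4)
lst[0]=5 != 4: 0 + count([4, 4, 4, 5], 4)
lst[0]=4 == 4: 1 + count([4, 4, 5], 4)
lst[0]=4 == 4: 1 + count([4, 5], 4)
lst[0]=4 == 4: 1 + count([5], 4)
lst[0]=5 != 4: 0 + count([], 4)
= 3


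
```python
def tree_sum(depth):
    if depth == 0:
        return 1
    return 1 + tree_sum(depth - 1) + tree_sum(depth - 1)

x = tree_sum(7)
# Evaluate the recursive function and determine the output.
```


tree_sum(7)
= 1 + tree_sum(6) + tree_sum(6)
= 1 + 2 * tree_sum(6)
tree_sum(k) = 2^(k+1) - 1
tree_sum(0) = 1
tree_sum(1) = 3
tree_sum(2) = 7
tree_sum(3) = 15
tree_sum(4) = 31
tree_sum(7) = 2^8 - 1 = 255


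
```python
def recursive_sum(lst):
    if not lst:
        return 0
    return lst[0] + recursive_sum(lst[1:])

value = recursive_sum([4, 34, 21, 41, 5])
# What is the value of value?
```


recursive_sum([4, 34, 21, 41, 5])
= 4 + recursive_sum([34, 21, 41, 5])
= 4 + 34 + recursive_sum([21, 41, 5])
= 4 + 34 + 21 + recursive_sum([41, 5])
= 4 + 34 + 21 + 41 + recursive_sum([5])
= 4 + 34 + 21 + 41 + 5 + recursive_sum([])
= 4 + 34 + 21 + 41 + 5 + 0
= 105


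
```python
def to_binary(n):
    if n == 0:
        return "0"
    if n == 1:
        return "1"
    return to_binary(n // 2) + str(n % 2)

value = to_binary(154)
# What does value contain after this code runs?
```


to_binary(154)
= to_binary(77) + "0"
= to_binary(38) + "1" + "0"
= to_binary(19) + "0" + "1" + "0"
= to_binary(9) + "1" + "0" + "1" + "0"
= to_binary(4) + "1" + "1" + "0" + "1" + "0"
= to_binary(2) + "0" + "1" + "1" + "0" + "1" + "0"
= to_binary(1) + "0" + "0" + "1" + "1" + "0" + "1" + "0"
= "1" + "0" + "0" + "1" + "1" + "0" + "1" + "0"
= "10011010"


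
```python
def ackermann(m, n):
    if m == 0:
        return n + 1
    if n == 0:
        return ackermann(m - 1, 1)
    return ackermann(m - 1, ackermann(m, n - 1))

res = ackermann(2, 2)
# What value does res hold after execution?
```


ackermann(2, 2)
= ackermann(1, ackermann(2, 1))
First compute ackermann(2, 1) = 5
= ackermann(1, 5)
= 7


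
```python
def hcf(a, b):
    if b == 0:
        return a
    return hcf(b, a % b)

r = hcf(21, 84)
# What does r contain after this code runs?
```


hcf(21, 84)
= hcf(84, 21 % 84) = hcf(84, 21)
= hcf(21, 84 % 21) = hcf(21, 0)
b == 0, return a = 21


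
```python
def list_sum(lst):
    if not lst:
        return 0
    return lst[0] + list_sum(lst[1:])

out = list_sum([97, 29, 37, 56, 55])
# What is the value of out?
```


list_sum([97, 29, 37, 56, 55])
= 97 + list_sum([29, 37, 56, 55])
= 97 + 29 + list_sum([37, 56, 55])
= 97 + 29 + 37 + list_sum([56, 55])
= 97 + 29 + 37 + 56 + list_sum([55])
= 97 + 29 + 37 + 56 + 55 + list_sum([])
= 97 + 29 + 37 + 56 + 55 + 0
= 274


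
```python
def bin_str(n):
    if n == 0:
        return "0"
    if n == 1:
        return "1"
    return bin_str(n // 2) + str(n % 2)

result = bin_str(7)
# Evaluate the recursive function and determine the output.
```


bin_str(7)
= bin_str(3) + "1"
= bin_str(1) + "1" + "1"
= "1" + "1" + "1"
= "111"


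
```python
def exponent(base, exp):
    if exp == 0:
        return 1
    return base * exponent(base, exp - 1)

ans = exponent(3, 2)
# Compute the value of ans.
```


exponent(3, 2)
= 3 * exponent(3, 1)
= 3 * 3 * exponent(3, 0)
= 3 * 3 * 1
= 9


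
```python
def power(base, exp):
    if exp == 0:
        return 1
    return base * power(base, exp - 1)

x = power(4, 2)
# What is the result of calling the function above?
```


power(4, 2)
= 4 * power(4, 1)
= 4 * 4 * power(4, 0)
= 4 * 4 * 1
= 16


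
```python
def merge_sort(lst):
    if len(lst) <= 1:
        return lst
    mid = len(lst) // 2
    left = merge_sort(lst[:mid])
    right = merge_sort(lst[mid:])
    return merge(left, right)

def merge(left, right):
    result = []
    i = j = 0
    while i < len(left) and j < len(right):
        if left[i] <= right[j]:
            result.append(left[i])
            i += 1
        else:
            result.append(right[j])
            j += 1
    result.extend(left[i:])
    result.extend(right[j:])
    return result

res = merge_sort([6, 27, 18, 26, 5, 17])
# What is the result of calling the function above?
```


merge_sort([6, 27, 18, 26, 5, 17])
Split into [6, 27, 18] and [26, 5, 17]
Left sorted: [6, 18, 27]
Right sorted: [5, 17, 26]
Merge [6, 18, 27] and [5, 17, 26]
= [5, 6, 17, 18, 26, 27]


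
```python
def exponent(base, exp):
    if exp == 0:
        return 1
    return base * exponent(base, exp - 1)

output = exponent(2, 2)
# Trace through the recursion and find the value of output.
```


exponent(2, 2)
= 2 * exponent(2, 1)
= 2 * 2 * exponent(2, 0)
= 2 * 2 * 1
= 4


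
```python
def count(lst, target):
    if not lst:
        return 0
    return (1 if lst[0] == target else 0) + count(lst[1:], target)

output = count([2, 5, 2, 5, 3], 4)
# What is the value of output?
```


count([2, 5, 2, 5, 3], 4)
lst[0]=2 != 4: 0 + count([5, 2, 5, 3], 4)
lst[0]=5 != 4: 0 + count([2, 5, 3], 4)
lst[0]=2 != 4: 0 + count([5, 3], 4)
lst[0]=5 != 4: 0 + count([3], 4)
lst[0]=3 != 4: 0 + count([], 4)
= 0


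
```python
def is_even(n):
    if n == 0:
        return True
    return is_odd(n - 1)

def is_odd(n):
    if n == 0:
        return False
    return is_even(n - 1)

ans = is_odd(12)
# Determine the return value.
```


is_odd(12)
= is_even(11)
= is_odd(10)
= is_even(9)
= is_odd(8)
= is_even(7)
= is_odd(6)
= is_even(5)
= is_odd(4)
= is_even(3)
= is_odd(2)
= is_even(1)
= is_odd(0)
n == 0: return False
= False


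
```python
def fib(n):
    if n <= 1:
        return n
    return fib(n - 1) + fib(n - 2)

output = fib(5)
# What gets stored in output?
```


fib(5)
= fib(4) + fib(3)
= (fib(3) + fib(2)) + fib(3)
Computing bottom-up: fib(0)=0, fib(1)=1, fib(2)=1, fib(3)=2, fib(4)=3, fib(5)=5
= 5


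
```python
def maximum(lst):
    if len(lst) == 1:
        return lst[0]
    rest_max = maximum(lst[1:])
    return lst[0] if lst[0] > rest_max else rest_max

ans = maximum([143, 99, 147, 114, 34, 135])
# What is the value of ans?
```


maximum([143, 99, 147, 114, 34, 135])
= compare 143 with maximum([99, 147, 114, 34, 135])
= compare 99 with maximum([147, 114, 34, 135])
= compare 147 with maximum([114, 34, 135])
= compare 114 with maximum([34, 135])
= compare 34 with maximum([135])
Base: maximum([135]) = 135
compare 34 with 135: max = 135
compare 114 with 135: max = 135
compare 147 with 135: max = 147
compare 99 with 147: max = 147
compare 143 with 147: max = 147
= 147


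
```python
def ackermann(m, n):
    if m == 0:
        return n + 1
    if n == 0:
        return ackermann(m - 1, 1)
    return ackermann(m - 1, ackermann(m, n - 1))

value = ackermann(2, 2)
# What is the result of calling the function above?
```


ackermann(2, 2)
= ackermann(1, ackermann(2, 1))
First compute ackermann(2, 1) = 5
= ackermann(1, 5)
= 7


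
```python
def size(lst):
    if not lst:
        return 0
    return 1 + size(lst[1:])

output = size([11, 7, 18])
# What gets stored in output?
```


size([11, 7, 18])
= 1 + size([7, 18])
= 1 + 1 + size([18])
= 1 + 1 + 1 + size([])
= 1 + 1 + 1 + 0
= 3


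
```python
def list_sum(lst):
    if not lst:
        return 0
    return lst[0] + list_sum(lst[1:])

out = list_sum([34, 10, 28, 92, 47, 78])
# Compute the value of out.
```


list_sum([34, 10, 28, 92, 47, 78])
= 34 + list_sum([10, 28, 92, 47, 78])
= 34 + 10 + list_sum([28, 92, 47, 78])
= 34 + 10 + 28 + list_sum([92, 47, 78])
= 34 + 10 + 28 + 92 + list_sum([47, 78])
= 34 + 10 + 28 + 92 + 47 + list_sum([78])
= 34 + 10 + 28 + 92 + 47 + 78 + list_sum([])
= 34 + 10 + 28 + 92 + 47 + 78 + 0
= 289


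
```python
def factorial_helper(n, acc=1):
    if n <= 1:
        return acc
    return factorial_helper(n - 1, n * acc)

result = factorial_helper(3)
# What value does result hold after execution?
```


factorial_helper(3, 1)
= factorial_helper(2, 3 * 1) = factorial_helper(2, 3)
= factorial_helper(1, 2 * 3) = factorial_helper(1, 6)
n <= 1, return acc = 6


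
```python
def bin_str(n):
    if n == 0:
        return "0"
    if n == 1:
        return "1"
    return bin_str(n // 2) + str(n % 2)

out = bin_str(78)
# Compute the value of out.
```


bin_str(78)
= bin_str(39) + "0"
= bin_str(19) + "1" + "0"
= bin_str(9) + "1" + "1" + "0"
= bin_str(4) + "1" + "1" + "1" + "0"
= bin_str(2) + "0" + "1" + "1" + "1" + "0"
= bin_str(1) + "0" + "0" + "1" + "1" + "1" + "0"
= "1" + "0" + "0" + "1" + "1" + "1" + "0"
= "1001110"


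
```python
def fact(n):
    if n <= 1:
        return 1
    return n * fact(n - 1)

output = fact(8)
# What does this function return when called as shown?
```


fact(8)
= 8 * fact(7)
= 8 * 7 * fact(6)
= 8 * 7 * 6 * fact(5)
= 8 * 7 * 6 * 5 * fact(4)
= 8 * 7 * 6 * 5 * 4 * fact(3)
= 8 * 7 * 6 * 5 * 4 * 3 * fact(2)
= 8 * 7 * 6 * 5 * 4 * 3 * 2 * fact(1)
= 8 * 7 * 6 * 5 * 4 * 3 * 2 * 1
= 40320


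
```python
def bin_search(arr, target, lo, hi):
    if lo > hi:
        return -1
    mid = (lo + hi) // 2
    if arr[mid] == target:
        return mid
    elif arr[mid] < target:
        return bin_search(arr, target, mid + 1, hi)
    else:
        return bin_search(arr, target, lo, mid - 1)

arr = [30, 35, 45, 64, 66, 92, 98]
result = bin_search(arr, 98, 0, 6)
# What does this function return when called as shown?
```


bin_search(arr, 98, 0, 6)
lo=0, hi=6, mid=3, arr[mid]=64
64 < 98, search right half
lo=4, hi=6, mid=5, arr[mid]=92
92 < 98, search right half
lo=6, hi=6, mid=6, arr[mid]=98
arr[6] == 98, found at index 6
= 6


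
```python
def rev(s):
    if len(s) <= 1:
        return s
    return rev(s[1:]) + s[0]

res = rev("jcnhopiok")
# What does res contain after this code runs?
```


rev("jcnhopiok")
= rev("cnhopiok") + "j"
= rev("nhopiok") + "c" + "j"
= rev("hopiok") + "n" + "c" + "j"
= rev("opiok") + "h" + "n" + "c" + "j"
= rev("piok") + "o" + "h" + "n" + "c" + "j"
= rev("iok") + "p" + "o" + "h" + "n" + "c" + "j"
= rev("ok") + "i" + "p" + "o" + "h" + "n" + "c" + "j"
= rev("k") + "o" + "i" + "p" + "o" + "h" + "n" + "c" + "j"
= "k" + "o" + "i" + "p" + "o" + "h" + "n" + "c" + "j"
= "koipohncj"


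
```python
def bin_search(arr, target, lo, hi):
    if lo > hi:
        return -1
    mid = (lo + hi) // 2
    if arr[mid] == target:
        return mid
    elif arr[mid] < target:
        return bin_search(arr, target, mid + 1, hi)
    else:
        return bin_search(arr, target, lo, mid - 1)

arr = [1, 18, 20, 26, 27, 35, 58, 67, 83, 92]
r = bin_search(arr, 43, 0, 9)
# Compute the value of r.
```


bin_search(arr, 43, 0, 9)
lo=0, hi=9, mid=4, arr[mid]=27
27 < 43, search right half
lo=5, hi=9, mid=7, arr[mid]=67
67 > 43, search left half
lo=5, hi=6, mid=5, arr[mid]=35
35 < 43, search right half
lo=6, hi=6, mid=6, arr[mid]=58
58 > 43, search left half
lo > hi, target not found, return -1
= -1


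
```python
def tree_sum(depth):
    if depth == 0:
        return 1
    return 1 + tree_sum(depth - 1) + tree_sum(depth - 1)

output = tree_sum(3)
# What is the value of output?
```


tree_sum(3)
= 1 + tree_sum(2) + tree_sum(2)
= 1 + 2 * tree_sum(2)
tree_sum(k) = 2^(k+1) - 1
tree_sum(0) = 1
tree_sum(1) = 3
tree_sum(2) = 7
tree_sum(3) = 15
tree_sum(3) = 2^4 - 1 = 15


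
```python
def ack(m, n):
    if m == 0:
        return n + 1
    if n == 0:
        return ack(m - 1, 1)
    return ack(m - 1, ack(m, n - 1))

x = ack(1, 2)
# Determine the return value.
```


ack(1, 2)
= ack(0, ack(1, 1))
First compute ack(1, 1) = 3
= ack(0, 3)
= 4


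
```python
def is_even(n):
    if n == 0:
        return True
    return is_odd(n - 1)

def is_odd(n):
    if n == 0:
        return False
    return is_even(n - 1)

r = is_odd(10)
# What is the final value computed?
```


is_odd(10)
= is_even(9)
= is_odd(8)
= is_even(7)
= is_odd(6)
= is_even(5)
= is_odd(4)
= is_even(3)
= is_odd(2)
= is_even(1)
= is_odd(0)
n == 0: return False
= False


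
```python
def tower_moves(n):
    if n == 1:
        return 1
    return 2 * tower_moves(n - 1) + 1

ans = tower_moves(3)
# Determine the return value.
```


tower_moves(3)
= 2 * tower_moves(2) + 1
= 2 * (2 * tower_moves(1) + 1) + 1
Now compute bottom-up:
tower_moves(1) = 1
tower_moves(2) = 2 * 1 + 1 = 3
tower_moves(3) = 2 * 3 + 1 = 7
= 7


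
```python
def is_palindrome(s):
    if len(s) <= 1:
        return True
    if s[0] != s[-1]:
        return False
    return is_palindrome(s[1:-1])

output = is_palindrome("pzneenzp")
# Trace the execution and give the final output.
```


is_palindrome("pzneenzp")
"pzneenzp": s[0]='p' == s[-1]='p' -> is_palindrome("zneenz")
"zneenz": s[0]='z' == s[-1]='z' -> is_palindrome("neen")
"neen": s[0]='n' == s[-1]='n' -> is_palindrome("ee")
"ee": s[0]='e' == s[-1]='e' -> is_palindrome("")
"": len <= 1 -> True
= True
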